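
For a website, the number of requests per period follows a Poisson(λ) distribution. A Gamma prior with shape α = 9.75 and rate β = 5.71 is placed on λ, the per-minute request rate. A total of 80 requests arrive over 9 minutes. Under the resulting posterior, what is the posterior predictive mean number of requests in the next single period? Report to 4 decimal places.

With a Gamma(shape α, rate β) prior, the Poisson likelihood is conjugate: the posterior is Gamma(α + ΣXᵢ, β + n).
Posterior: Gamma(α+S, β+n) = Gamma(9.75+80, 5.71+9) = Gamma(89.75, 14.71).
The predictive distribution for one future period is NegBinom with mean α/β = 6.1013.

6.1013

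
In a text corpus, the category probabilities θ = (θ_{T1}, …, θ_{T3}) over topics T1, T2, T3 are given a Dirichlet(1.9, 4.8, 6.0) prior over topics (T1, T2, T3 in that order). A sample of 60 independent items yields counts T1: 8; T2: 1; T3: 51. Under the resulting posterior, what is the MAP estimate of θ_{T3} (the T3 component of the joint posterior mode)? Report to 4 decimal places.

0.8034

The Dirichlet prior is conjugate to the Multinomial likelihood: each posterior αⱼ = prior αⱼ + observed count nⱼ.
Posterior concentration: (9.9, 5.8, 57.0), total = 72.7.
Joint mode component: (α_{T3}−1)/(Σα−K) = 56.0/69.7 = 0.8034.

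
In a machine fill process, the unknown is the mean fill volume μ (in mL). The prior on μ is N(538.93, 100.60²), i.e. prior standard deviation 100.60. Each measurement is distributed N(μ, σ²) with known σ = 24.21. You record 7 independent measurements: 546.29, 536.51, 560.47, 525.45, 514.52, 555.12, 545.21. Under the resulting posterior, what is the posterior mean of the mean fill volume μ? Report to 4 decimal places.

For Normal data with known variance σ², a Normal(μ₀, σ₀²) prior on μ is conjugate. Posterior precision = 1/σ₀² + n/σ²; posterior mean is the precision-weighted average of μ₀ and x̄.
Σxᵢ = 546.29 + 536.51 + 560.47 + 525.45 + 514.52 + 555.12 + 545.21 = 3783.57, so n·x̄ = 3783.57.
σ₀² = 100.60² = 10120.36, σ² = 24.21² = 586.1241; σ² + n·σ₀² = 586.1241 + 7·10120.36 = 71428.6441.
Posterior mean = (μ₀/σ₀² + n·x̄/σ²)/(1/σ₀² + n/σ²) = (σ²·μ₀ + σ₀²·n·x̄)/(σ² + n·σ₀²) = (586.1241·538.93 + 10120.36·3783.57)/71428.6441 = 38606970.346413/71428.6441 = 540.4970.

540.4970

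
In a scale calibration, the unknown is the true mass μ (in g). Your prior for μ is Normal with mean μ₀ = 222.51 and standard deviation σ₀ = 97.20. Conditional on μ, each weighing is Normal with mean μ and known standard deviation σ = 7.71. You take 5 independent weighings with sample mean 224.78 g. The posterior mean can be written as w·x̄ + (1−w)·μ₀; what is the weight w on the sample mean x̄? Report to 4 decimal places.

For Normal data with known variance σ², a Normal(μ₀, σ₀²) prior on μ is conjugate. Posterior precision = 1/σ₀² + n/σ²; posterior mean is the precision-weighted average of μ₀ and x̄.
σ₀² = 97.20² = 9447.84, σ² = 7.71² = 59.4441. Prior precision 1/σ₀² = 1/9447.84; data precision n/σ² = 5/59.4441.
w = (n/σ²)/(1/σ₀² + n/σ²) = n·σ₀²/(σ² + n·σ₀²) = 5·9447.84/(59.4441 + 5·9447.84) = 47239.2/47298.6441 = 0.9987.

0.9987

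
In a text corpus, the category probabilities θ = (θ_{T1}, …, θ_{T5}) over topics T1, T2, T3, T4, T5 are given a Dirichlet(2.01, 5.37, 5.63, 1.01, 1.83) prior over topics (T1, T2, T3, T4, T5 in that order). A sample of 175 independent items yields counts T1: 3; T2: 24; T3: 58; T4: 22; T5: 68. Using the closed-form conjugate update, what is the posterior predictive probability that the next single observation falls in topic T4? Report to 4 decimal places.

0.1206

The Dirichlet prior is conjugate to the Multinomial likelihood: each posterior αⱼ = prior αⱼ + observed count nⱼ.
Posterior concentration: (5.01, 29.37, 63.63, 23.01, 69.83), total = 190.85.
P(next = T4 | data) = α_{T4}/Σα = 0.1206.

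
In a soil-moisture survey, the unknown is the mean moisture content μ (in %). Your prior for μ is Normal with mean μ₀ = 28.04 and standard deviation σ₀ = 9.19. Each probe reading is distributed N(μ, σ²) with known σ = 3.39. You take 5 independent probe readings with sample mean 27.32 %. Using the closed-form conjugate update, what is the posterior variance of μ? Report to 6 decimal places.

For Normal data with known variance σ², a Normal(μ₀, σ₀²) prior on μ is conjugate. Posterior precision = 1/σ₀² + n/σ²; posterior mean is the precision-weighted average of μ₀ and x̄.
σ₀² = 9.19² = 84.4561, σ² = 3.39² = 11.4921; σ² + n·σ₀² = 11.4921 + 5·84.4561 = 433.7726.
Posterior precision = 1/σ₀² + n/σ² = 1/84.4561 + 5/11.4921 = (σ² + n·σ₀²)/(σ₀²σ²) = 433.7726/(84.4561·11.4921); posterior variance σₙ² = σ₀²σ²/(σ² + n·σ₀²) = 84.4561·11.4921/433.7726 = 2.237527.

2.237527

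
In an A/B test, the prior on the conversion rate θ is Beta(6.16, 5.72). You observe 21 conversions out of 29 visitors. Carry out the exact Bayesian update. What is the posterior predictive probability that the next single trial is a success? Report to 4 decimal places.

The Beta prior is conjugate to a Binomial/Bernoulli likelihood; the update adds successes to α and failures to β.
Posterior: Beta(α+k, β+n−k) = Beta(6.16+21, 5.72+8) = Beta(27.16, 13.72).
For a single future Bernoulli trial, P(success | data) = α/(α+β) = 0.6644.

0.6644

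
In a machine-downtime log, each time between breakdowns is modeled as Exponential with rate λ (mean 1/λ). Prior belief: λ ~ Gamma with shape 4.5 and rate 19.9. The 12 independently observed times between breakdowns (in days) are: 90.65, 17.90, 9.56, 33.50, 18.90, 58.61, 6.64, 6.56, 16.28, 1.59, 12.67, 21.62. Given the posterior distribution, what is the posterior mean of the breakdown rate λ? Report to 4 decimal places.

With a Gamma(shape α, rate β) prior on the exponential rate λ, the posterior after n observations with total T = Σxᵢ is Gamma(α+n, β+T).
Sum of observations T = 294.48 days; n = 12.
Posterior: Gamma(4.5+12, 19.9+294.48) = Gamma(16.5, 314.38).
Posterior mean of λ = α/β = 16.5/314.38 = 0.0525.

0.0525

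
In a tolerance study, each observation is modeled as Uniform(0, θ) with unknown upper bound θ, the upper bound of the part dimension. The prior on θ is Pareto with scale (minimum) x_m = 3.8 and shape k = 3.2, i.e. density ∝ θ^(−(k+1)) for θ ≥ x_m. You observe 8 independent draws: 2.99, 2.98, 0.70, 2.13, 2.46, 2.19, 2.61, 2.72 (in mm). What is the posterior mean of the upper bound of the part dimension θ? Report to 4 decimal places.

4.1725

A Pareto(scale x_m, shape k) prior on the upper bound θ of Uniform(0, θ) is conjugate: posterior is Pareto(max(x_m, max xᵢ), k + n).
Sample maximum = 2.99; prior scale x_m = 3.8 → posterior scale = max = 3.80.
Posterior shape = 3.2 + 8 = 11.2.
E[θ|data] = k·x_m/(k−1) = 11.2·3.80/10.2 = 4.1725.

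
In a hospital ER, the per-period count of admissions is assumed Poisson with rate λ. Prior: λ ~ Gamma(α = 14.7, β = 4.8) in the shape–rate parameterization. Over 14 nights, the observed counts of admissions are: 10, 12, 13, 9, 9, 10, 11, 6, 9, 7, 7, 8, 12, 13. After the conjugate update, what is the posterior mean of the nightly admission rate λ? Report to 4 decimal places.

8.0160

With a Gamma(shape α, rate β) prior, the Poisson likelihood is conjugate: the posterior is Gamma(α + ΣXᵢ, β + n).
Sum of counts S = 136 over n = 14 nights.
Posterior: Gamma(α+S, β+n) = Gamma(14.7+136, 4.8+14) = Gamma(150.7, 18.8).
Posterior mean = α/β = 150.7/18.8 = 8.0160.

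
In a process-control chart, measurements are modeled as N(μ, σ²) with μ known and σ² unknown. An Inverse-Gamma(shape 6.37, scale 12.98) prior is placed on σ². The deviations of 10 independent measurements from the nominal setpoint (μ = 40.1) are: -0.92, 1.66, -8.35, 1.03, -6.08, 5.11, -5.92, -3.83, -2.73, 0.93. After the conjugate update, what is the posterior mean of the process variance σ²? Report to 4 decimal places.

With known mean μ and an Inverse-Gamma(α, β) prior on σ², the Normal likelihood is conjugate: posterior is Inv-Gamma(α + n/2, β + Σ(xᵢ−μ)²/2).
Σ(xᵢ−μ)² = (-0.92)² + (1.66)² + (-8.35)² + (1.03)² + (-6.08)² + (5.11)² + (-5.92)² + (-3.83)² + (-2.73)² + (0.93)² = 195.4970.
Posterior: Inv-Gamma(6.37 + 10/2, 12.98 + 195.4970/2) = Inv-Gamma(11.37, 110.72850).
E[σ²|data] = β/(α−1) = 110.72850/10.37 = 10.6778.

10.6778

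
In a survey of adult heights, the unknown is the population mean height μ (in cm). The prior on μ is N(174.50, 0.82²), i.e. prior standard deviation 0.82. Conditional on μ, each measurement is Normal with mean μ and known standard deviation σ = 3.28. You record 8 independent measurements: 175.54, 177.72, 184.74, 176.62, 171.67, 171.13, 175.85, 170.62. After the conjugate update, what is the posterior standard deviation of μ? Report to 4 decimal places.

0.6695

For Normal data with known variance σ², a Normal(μ₀, σ₀²) prior on μ is conjugate. Posterior precision = 1/σ₀² + n/σ²; posterior mean is the precision-weighted average of μ₀ and x̄.
σ₀² = 0.82² = 0.6724, σ² = 3.28² = 10.7584; σ² + n·σ₀² = 10.7584 + 8·0.6724 = 16.1376.
Posterior precision = 1/σ₀² + n/σ² = 1/0.6724 + 8/10.7584 = (σ² + n·σ₀²)/(σ₀²σ²) = 16.1376/(0.6724·10.7584); posterior variance σₙ² = σ₀²σ²/(σ² + n·σ₀²) = 0.6724·10.7584/16.1376 = 0.448267.
Posterior SD = √σₙ² = √(0.6724·10.7584/16.1376) = 0.6695.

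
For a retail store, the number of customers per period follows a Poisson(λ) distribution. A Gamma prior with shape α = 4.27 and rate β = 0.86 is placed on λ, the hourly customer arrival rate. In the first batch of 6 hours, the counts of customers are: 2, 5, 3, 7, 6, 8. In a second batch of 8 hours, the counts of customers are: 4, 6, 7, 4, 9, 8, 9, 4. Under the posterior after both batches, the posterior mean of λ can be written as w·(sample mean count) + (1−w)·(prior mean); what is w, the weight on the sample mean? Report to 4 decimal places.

With a Gamma(shape α, rate β) prior, the Poisson likelihood is conjugate: the posterior is Gamma(α + ΣXᵢ, β + n).
Total number of hours: n = 6 + 8 = 14.
Posterior mean = (α₀+S)/(β₀+n) = [n/(β₀+n)]·(S/n) + [β₀/(β₀+n)]·(α₀/β₀), so only n and β₀ enter the weight.
Weight on data w = n/(β₀+n) = 14/(0.86+14) = 14/14.86 = 0.9421.

0.9421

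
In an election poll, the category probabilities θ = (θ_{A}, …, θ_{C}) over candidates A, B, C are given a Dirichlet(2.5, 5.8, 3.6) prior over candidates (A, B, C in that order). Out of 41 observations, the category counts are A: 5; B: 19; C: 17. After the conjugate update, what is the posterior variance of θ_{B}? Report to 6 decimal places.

The Dirichlet prior is conjugate to the Multinomial likelihood: each posterior αⱼ = prior αⱼ + observed count nⱼ.
Posterior concentration: (7.5, 24.8, 20.6), total = 52.9.
Var[θ_j] = α_j(Σα−α_j)/((Σα)²(Σα+1)) = 24.8·28.1/(52.9²·53.9) = 0.004620.

0.004620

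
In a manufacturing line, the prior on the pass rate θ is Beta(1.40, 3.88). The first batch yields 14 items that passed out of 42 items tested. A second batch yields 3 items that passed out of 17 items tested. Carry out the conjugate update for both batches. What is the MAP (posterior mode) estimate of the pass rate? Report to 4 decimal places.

0.2794

The Beta prior is conjugate to a Binomial/Bernoulli likelihood; the update adds successes to α and failures to β.
After batch 1: Beta(1.40+14, 3.88+28) = Beta(15.40, 31.88).
After batch 2: Beta(15.40+3, 31.88+14) = Beta(18.40, 45.88).
Mode of Beta(a,b) for a,b>1 is (a−1)/(a+b−2) = 17.40/62.28 = 0.2794.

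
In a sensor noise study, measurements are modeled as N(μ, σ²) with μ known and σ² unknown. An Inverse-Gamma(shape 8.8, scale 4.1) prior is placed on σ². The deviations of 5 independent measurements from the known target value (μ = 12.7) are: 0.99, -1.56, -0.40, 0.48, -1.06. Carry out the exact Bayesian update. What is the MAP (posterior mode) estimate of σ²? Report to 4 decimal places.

With known mean μ and an Inverse-Gamma(α, β) prior on σ², the Normal likelihood is conjugate: posterior is Inv-Gamma(α + n/2, β + Σ(xᵢ−μ)²/2).
Σ(xᵢ−μ)² = (0.99)² + (-1.56)² + (-0.40)² + (0.48)² + (-1.06)² = 4.9277.
Posterior: Inv-Gamma(8.8 + 5/2, 4.1 + 4.9277/2) = Inv-Gamma(11.30, 6.56385).
Mode = β/(α+1) = 6.56385/12.30 = 0.5336.

0.5336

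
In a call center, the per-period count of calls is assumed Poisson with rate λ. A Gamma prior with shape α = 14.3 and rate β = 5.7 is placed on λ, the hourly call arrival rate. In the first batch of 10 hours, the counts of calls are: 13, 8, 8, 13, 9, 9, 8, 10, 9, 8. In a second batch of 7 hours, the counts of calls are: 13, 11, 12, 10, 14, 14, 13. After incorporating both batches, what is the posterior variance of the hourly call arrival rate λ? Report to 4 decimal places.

0.3810

With a Gamma(shape α, rate β) prior, the Poisson likelihood is conjugate: the posterior is Gamma(α + ΣXᵢ, β + n).
Batch 1: sum of counts S = 95 over n = 10 hours.
After batch 1: Gamma(α+S, β+n) = Gamma(14.3+95, 5.7+10) = Gamma(109.3, 15.7).
Batch 2: sum of counts S = 87 over n = 7 hours.
After batch 2: Gamma(α+S, β+n) = Gamma(109.3+87, 15.7+7) = Gamma(196.3, 22.7).
Var = α/β² = 196.3/22.7² = 0.3810.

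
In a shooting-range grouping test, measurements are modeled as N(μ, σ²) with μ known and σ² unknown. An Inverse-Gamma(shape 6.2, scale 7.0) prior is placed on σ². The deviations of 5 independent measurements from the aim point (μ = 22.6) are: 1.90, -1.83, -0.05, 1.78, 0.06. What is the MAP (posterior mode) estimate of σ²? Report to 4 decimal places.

1.2440

With known mean μ and an Inverse-Gamma(α, β) prior on σ², the Normal likelihood is conjugate: posterior is Inv-Gamma(α + n/2, β + Σ(xᵢ−μ)²/2).
Σ(xᵢ−μ)² = (1.90)² + (-1.83)² + (-0.05)² + (1.78)² + (0.06)² = 10.1334.
Posterior: Inv-Gamma(6.2 + 5/2, 7.0 + 10.1334/2) = Inv-Gamma(8.70, 12.06670).
Mode = β/(α+1) = 12.06670/9.70 = 1.2440.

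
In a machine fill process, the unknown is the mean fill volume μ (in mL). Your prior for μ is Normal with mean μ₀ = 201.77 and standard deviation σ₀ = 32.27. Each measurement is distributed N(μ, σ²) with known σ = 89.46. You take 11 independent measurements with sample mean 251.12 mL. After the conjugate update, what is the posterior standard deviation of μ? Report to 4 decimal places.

For Normal data with known variance σ², a Normal(μ₀, σ₀²) prior on μ is conjugate. Posterior precision = 1/σ₀² + n/σ²; posterior mean is the precision-weighted average of μ₀ and x̄.
σ₀² = 32.27² = 1041.3529, σ² = 89.46² = 8003.0916; σ² + n·σ₀² = 8003.0916 + 11·1041.3529 = 19457.9735.
Posterior precision = 1/σ₀² + n/σ² = 1/1041.3529 + 11/8003.0916 = (σ² + n·σ₀²)/(σ₀²σ²) = 19457.9735/(1041.3529·8003.0916); posterior variance σₙ² = σ₀²σ²/(σ² + n·σ₀²) = 1041.3529·8003.0916/19457.9735 = 428.309898.
Posterior SD = √σₙ² = √(1041.3529·8003.0916/19457.9735) = 20.6956.

20.6956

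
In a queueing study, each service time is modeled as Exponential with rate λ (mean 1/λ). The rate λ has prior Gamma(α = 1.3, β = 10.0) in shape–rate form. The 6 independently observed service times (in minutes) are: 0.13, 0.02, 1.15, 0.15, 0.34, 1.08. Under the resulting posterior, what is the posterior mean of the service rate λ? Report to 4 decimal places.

With a Gamma(shape α, rate β) prior on the exponential rate λ, the posterior after n observations with total T = Σxᵢ is Gamma(α+n, β+T).
Sum of observations T = 2.87 minutes; n = 6.
Posterior: Gamma(1.3+6, 10.0+2.87) = Gamma(7.3, 12.87).
Posterior mean of λ = α/β = 7.3/12.87 = 0.5672.

0.5672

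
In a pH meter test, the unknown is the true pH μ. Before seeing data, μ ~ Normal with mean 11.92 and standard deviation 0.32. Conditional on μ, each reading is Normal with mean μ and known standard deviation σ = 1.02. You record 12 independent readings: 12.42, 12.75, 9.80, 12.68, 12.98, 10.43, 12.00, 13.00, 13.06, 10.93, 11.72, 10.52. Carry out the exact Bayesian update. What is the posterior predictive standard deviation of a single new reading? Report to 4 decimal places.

1.0428

For Normal data with known variance σ², a Normal(μ₀, σ₀²) prior on μ is conjugate. Posterior precision = 1/σ₀² + n/σ²; posterior mean is the precision-weighted average of μ₀ and x̄.
σ₀² = 0.32² = 0.1024, σ² = 1.02² = 1.0404; σ² + n·σ₀² = 1.0404 + 12·0.1024 = 2.2692.
Posterior precision = 1/σ₀² + n/σ² = 1/0.1024 + 12/1.0404 = (σ² + n·σ₀²)/(σ₀²σ²) = 2.2692/(0.1024·1.0404); posterior variance σₙ² = σ₀²σ²/(σ² + n·σ₀²) = 0.1024·1.0404/2.2692 = 0.046949.
Predictive variance for one new observation = σₙ² + σ² = 0.1024·1.0404/2.2692 + 1.0404 = σ²·(σ₀² + 2.2692)/2.2692 = 1.0404·2.3716/2.2692 = 1.087349; SD = √(1.0404·2.3716/2.2692) = 1.0428.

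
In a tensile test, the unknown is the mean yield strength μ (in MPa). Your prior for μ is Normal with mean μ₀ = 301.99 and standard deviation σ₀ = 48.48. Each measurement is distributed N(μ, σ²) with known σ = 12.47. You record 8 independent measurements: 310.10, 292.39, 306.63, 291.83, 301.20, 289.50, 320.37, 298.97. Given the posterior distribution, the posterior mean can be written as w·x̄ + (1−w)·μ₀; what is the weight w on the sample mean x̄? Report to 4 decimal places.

0.9918

For Normal data with known variance σ², a Normal(μ₀, σ₀²) prior on μ is conjugate. Posterior precision = 1/σ₀² + n/σ²; posterior mean is the precision-weighted average of μ₀ and x̄.
σ₀² = 48.48² = 2350.3104, σ² = 12.47² = 155.5009. Prior precision 1/σ₀² = 1/2350.3104; data precision n/σ² = 8/155.5009.
w = (n/σ²)/(1/σ₀² + n/σ²) = n·σ₀²/(σ² + n·σ₀²) = 8·2350.3104/(155.5009 + 8·2350.3104) = 18802.4832/18957.9841 = 0.9918.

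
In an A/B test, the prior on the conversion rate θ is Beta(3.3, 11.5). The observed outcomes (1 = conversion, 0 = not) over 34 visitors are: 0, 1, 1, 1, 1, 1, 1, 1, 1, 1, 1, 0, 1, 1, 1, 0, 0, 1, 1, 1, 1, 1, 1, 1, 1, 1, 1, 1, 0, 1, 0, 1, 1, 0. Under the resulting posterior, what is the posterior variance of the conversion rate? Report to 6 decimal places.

0.004727

The Beta prior is conjugate to a Binomial/Bernoulli likelihood; the update adds successes to α and failures to β.
Posterior: Beta(α+k, β+n−k) = Beta(3.3+27, 11.5+7) = Beta(30.3, 18.5).
Var = αβ/((α+β)²(α+β+1)) = 30.3·18.5/(48.8²·49.8) = 0.004727.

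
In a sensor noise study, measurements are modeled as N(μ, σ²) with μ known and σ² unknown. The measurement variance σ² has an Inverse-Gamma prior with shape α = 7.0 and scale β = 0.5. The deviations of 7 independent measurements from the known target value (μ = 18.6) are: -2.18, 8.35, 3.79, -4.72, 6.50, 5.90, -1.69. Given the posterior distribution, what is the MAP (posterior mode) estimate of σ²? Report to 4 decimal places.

With known mean μ and an Inverse-Gamma(α, β) prior on σ², the Normal likelihood is conjugate: posterior is Inv-Gamma(α + n/2, β + Σ(xᵢ−μ)²/2).
Σ(xᵢ−μ)² = (-2.18)² + (8.35)² + (3.79)² + (-4.72)² + (6.50)² + (5.90)² + (-1.69)² = 191.0335.
Posterior: Inv-Gamma(7.0 + 7/2, 0.5 + 191.0335/2) = Inv-Gamma(10.50, 96.01675).
Mode = β/(α+1) = 96.01675/11.50 = 8.3493.

8.3493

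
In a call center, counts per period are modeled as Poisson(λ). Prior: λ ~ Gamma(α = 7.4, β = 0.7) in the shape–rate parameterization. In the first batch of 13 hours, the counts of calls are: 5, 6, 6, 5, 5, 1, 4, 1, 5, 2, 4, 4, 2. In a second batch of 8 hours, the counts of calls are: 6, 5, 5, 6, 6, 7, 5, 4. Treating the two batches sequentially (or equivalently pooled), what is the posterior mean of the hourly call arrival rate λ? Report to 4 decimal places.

4.6728

With a Gamma(shape α, rate β) prior, the Poisson likelihood is conjugate: the posterior is Gamma(α + ΣXᵢ, β + n).
Batch 1: sum of counts S = 50 over n = 13 hours.
After batch 1: Gamma(α+S, β+n) = Gamma(7.4+50, 0.7+13) = Gamma(57.4, 13.7).
Batch 2: sum of counts S = 44 over n = 8 hours.
After batch 2: Gamma(α+S, β+n) = Gamma(57.4+44, 13.7+8) = Gamma(101.4, 21.7).
Posterior mean = α/β = 101.4/21.7 = 4.6728.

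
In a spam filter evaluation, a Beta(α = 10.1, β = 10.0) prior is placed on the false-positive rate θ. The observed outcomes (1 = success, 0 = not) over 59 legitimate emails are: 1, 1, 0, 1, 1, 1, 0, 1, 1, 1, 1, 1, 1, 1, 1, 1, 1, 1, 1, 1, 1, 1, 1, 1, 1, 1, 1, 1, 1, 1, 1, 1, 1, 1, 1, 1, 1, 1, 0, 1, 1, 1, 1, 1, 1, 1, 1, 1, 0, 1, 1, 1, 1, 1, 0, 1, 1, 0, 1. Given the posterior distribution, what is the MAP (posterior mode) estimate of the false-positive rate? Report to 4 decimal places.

The Beta prior is conjugate to a Binomial/Bernoulli likelihood; the update adds successes to α and failures to β.
Posterior: Beta(α+k, β+n−k) = Beta(10.1+53, 10.0+6) = Beta(63.1, 16.0).
Mode of Beta(a,b) for a,b>1 is (a−1)/(a+b−2) = 62.1/77.1 = 0.8054.

0.8054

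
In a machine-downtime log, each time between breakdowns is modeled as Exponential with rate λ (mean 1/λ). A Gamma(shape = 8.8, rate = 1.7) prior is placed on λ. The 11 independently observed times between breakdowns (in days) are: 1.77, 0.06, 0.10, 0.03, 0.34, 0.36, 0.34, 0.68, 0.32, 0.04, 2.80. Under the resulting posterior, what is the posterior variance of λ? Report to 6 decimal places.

With a Gamma(shape α, rate β) prior on the exponential rate λ, the posterior after n observations with total T = Σxᵢ is Gamma(α+n, β+T).
Sum of observations T = 6.84 days; n = 11.
Posterior: Gamma(8.8+11, 1.7+6.84) = Gamma(19.8, 8.54).
Var = α/β² = 0.271487.

0.271487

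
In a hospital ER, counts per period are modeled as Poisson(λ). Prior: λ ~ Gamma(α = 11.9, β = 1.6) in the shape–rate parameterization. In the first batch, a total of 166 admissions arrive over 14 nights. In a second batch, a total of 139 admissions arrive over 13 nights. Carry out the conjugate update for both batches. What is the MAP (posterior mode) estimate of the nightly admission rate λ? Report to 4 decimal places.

With a Gamma(shape α, rate β) prior, the Poisson likelihood is conjugate: the posterior is Gamma(α + ΣXᵢ, β + n).
After batch 1: Gamma(α+S, β+n) = Gamma(11.9+166, 1.6+14) = Gamma(177.9, 15.6).
After batch 2: Gamma(α+S, β+n) = Gamma(177.9+139, 15.6+13) = Gamma(316.9, 28.6).
Mode of Gamma(α,β) for α≥1 is (α−1)/β = 315.9/28.6 = 11.0455.

11.0455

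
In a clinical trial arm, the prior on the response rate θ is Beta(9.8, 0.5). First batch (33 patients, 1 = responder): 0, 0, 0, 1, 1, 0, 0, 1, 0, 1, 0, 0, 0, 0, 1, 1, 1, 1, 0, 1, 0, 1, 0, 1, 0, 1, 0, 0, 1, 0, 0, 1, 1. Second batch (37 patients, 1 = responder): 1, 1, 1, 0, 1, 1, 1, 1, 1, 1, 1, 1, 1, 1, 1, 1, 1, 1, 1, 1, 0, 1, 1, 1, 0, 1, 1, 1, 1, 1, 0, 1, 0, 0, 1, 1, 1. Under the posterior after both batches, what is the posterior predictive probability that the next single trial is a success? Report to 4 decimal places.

The Beta prior is conjugate to a Binomial/Bernoulli likelihood; the update adds successes to α and failures to β.
After batch 1: Beta(9.8+15, 0.5+18) = Beta(24.8, 18.5).
After batch 2: Beta(24.8+31, 18.5+6) = Beta(55.8, 24.5).
For a single future Bernoulli trial, P(success | data) = α/(α+β) = 0.6949.

0.6949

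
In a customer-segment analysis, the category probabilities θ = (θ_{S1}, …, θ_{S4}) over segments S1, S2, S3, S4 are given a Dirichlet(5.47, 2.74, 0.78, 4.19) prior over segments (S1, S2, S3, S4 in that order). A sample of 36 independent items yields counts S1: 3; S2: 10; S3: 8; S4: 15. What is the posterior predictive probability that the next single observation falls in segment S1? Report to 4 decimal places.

The Dirichlet prior is conjugate to the Multinomial likelihood: each posterior αⱼ = prior αⱼ + observed count nⱼ.
Posterior concentration: (8.47, 12.74, 8.78, 19.19), total = 49.18.
P(next = S1 | data) = α_{S1}/Σα = 0.1722.

0.1722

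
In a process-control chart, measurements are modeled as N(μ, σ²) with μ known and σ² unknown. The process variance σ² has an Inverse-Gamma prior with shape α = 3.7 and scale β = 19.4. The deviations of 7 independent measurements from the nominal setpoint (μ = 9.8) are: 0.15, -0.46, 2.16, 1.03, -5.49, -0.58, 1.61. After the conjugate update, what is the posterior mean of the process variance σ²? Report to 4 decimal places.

With known mean μ and an Inverse-Gamma(α, β) prior on σ², the Normal likelihood is conjugate: posterior is Inv-Gamma(α + n/2, β + Σ(xᵢ−μ)²/2).
Σ(xᵢ−μ)² = (0.15)² + (-0.46)² + (2.16)² + (1.03)² + (-5.49)² + (-0.58)² + (1.61)² = 39.0292.
Posterior: Inv-Gamma(3.7 + 7/2, 19.4 + 39.0292/2) = Inv-Gamma(7.20, 38.91460).
E[σ²|data] = β/(α−1) = 38.91460/6.20 = 6.2765.

6.2765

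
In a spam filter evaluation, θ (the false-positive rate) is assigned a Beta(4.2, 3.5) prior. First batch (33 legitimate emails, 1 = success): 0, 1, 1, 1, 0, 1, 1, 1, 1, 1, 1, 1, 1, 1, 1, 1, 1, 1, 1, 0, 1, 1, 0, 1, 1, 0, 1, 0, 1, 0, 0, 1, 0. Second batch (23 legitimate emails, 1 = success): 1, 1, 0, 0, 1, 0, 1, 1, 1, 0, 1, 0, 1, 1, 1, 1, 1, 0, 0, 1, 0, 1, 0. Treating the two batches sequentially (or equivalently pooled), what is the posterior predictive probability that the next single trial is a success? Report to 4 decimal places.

0.6625

The Beta prior is conjugate to a Binomial/Bernoulli likelihood; the update adds successes to α and failures to β.
After batch 1: Beta(4.2+24, 3.5+9) = Beta(28.2, 12.5).
After batch 2: Beta(28.2+14, 12.5+9) = Beta(42.2, 21.5).
For a single future Bernoulli trial, P(success | data) = α/(α+β) = 0.6625.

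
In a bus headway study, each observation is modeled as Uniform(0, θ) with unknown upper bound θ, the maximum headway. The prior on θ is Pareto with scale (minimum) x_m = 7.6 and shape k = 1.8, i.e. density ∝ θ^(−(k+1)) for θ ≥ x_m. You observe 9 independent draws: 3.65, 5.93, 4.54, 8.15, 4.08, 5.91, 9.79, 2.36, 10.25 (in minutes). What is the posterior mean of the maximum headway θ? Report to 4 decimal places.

11.2959

A Pareto(scale x_m, shape k) prior on the upper bound θ of Uniform(0, θ) is conjugate: posterior is Pareto(max(x_m, max xᵢ), k + n).
Sample maximum = 10.25; prior scale x_m = 7.6 → posterior scale = max = 10.25.
Posterior shape = 1.8 + 9 = 10.8.
E[θ|data] = k·x_m/(k−1) = 10.8·10.25/9.8 = 11.2959.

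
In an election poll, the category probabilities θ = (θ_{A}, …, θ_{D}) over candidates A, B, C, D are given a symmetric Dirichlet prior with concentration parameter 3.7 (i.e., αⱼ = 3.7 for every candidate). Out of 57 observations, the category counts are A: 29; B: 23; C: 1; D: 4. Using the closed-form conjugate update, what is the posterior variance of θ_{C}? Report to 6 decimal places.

0.000840

The Dirichlet prior is conjugate to the Multinomial likelihood: each posterior αⱼ = prior αⱼ + observed count nⱼ.
Posterior concentration: (32.7, 26.7, 4.7, 7.7), total = 71.8.
Var[θ_j] = α_j(Σα−α_j)/((Σα)²(Σα+1)) = 4.7·67.1/(71.8²·72.8) = 0.000840.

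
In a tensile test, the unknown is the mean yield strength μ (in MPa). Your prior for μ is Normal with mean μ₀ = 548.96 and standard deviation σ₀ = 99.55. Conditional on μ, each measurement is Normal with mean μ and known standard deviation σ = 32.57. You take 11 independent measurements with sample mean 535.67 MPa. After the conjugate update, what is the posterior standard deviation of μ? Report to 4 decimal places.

9.7728

For Normal data with known variance σ², a Normal(μ₀, σ₀²) prior on μ is conjugate. Posterior precision = 1/σ₀² + n/σ²; posterior mean is the precision-weighted average of μ₀ and x̄.
σ₀² = 99.55² = 9910.2025, σ² = 32.57² = 1060.8049; σ² + n·σ₀² = 1060.8049 + 11·9910.2025 = 110073.0324.
Posterior precision = 1/σ₀² + n/σ² = 1/9910.2025 + 11/1060.8049 = (σ² + n·σ₀²)/(σ₀²σ²) = 110073.0324/(9910.2025·1060.8049); posterior variance σₙ² = σ₀²σ²/(σ² + n·σ₀²) = 9910.2025·1060.8049/110073.0324 = 95.507420.
Posterior SD = √σₙ² = √(9910.2025·1060.8049/110073.0324) = 9.7728.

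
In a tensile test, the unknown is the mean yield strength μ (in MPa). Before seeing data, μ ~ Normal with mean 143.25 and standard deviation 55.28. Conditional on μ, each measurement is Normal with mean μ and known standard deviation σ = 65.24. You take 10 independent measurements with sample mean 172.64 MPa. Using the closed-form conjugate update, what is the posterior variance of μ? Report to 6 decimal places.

For Normal data with known variance σ², a Normal(μ₀, σ₀²) prior on μ is conjugate. Posterior precision = 1/σ₀² + n/σ²; posterior mean is the precision-weighted average of μ₀ and x̄.
σ₀² = 55.28² = 3055.8784, σ² = 65.24² = 4256.2576; σ² + n·σ₀² = 4256.2576 + 10·3055.8784 = 34815.0416.
Posterior precision = 1/σ₀² + n/σ² = 1/3055.8784 + 10/4256.2576 = (σ² + n·σ₀²)/(σ₀²σ²) = 34815.0416/(3055.8784·4256.2576); posterior variance σₙ² = σ₀²σ²/(σ² + n·σ₀²) = 3055.8784·4256.2576/34815.0416 = 373.591559.

373.591559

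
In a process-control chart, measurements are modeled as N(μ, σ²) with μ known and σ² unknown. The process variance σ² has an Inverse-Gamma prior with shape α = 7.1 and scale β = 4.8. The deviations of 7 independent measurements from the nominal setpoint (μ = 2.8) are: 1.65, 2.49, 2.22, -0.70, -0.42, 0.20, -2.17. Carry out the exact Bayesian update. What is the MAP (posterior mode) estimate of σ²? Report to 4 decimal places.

With known mean μ and an Inverse-Gamma(α, β) prior on σ², the Normal likelihood is conjugate: posterior is Inv-Gamma(α + n/2, β + Σ(xᵢ−μ)²/2).
Σ(xᵢ−μ)² = (1.65)² + (2.49)² + (2.22)² + (-0.70)² + (-0.42)² + (0.20)² + (-2.17)² = 19.2663.
Posterior: Inv-Gamma(7.1 + 7/2, 4.8 + 19.2663/2) = Inv-Gamma(10.60, 14.43315).
Mode = β/(α+1) = 14.43315/11.60 = 1.2442.

1.2442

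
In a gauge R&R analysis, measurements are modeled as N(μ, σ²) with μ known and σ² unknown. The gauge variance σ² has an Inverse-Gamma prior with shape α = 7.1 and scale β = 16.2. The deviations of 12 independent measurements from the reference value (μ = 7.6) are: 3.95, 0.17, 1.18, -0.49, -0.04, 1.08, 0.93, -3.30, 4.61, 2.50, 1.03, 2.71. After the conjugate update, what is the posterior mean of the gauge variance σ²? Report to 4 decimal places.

With known mean μ and an Inverse-Gamma(α, β) prior on σ², the Normal likelihood is conjugate: posterior is Inv-Gamma(α + n/2, β + Σ(xᵢ−μ)²/2).
Σ(xᵢ−μ)² = (3.95)² + (0.17)² + (1.18)² + (-0.49)² + (-0.04)² + (1.08)² + (0.93)² + (-3.30)² + (4.61)² + (2.50)² + (1.03)² + (2.71)² = 66.0939.
Posterior: Inv-Gamma(7.1 + 12/2, 16.2 + 66.0939/2) = Inv-Gamma(13.10, 49.24695).
E[σ²|data] = β/(α−1) = 49.24695/12.10 = 4.0700.

4.0700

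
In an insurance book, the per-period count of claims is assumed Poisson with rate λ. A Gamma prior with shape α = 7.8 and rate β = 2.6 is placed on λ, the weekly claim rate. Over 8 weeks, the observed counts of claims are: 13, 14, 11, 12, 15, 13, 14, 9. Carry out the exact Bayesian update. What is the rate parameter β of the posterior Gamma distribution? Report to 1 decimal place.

With a Gamma(shape α, rate β) prior, the Poisson likelihood is conjugate: the posterior is Gamma(α + ΣXᵢ, β + n).
Sum of counts S = 101 over n = 8 weeks.
Posterior: Gamma(α+S, β+n) = Gamma(7.8+101, 2.6+8) = Gamma(108.8, 10.6).
Posterior β = 10.6.

10.6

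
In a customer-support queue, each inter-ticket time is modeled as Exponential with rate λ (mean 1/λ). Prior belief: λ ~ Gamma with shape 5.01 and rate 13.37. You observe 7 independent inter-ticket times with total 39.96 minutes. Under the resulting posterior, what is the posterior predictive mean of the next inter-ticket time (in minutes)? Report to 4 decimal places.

With a Gamma(shape α, rate β) prior on the exponential rate λ, the posterior after n observations with total T = Σxᵢ is Gamma(α+n, β+T).
Posterior: Gamma(5.01+7, 13.37+39.96) = Gamma(12.01, 53.33).
The predictive distribution for the next observation is Lomax; its mean is β/(α−1) = 53.33/11.01 = 4.8438.

4.8438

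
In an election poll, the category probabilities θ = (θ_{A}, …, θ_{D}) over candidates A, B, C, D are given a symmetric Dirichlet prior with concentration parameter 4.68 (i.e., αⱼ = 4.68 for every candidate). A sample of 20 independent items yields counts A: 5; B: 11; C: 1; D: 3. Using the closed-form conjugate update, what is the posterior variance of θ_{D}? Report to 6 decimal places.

The Dirichlet prior is conjugate to the Multinomial likelihood: each posterior αⱼ = prior αⱼ + observed count nⱼ.
Posterior concentration: (9.68, 15.68, 5.68, 7.68), total = 38.72.
Var[θ_j] = α_j(Σα−α_j)/((Σα)²(Σα+1)) = 7.68·31.04/(38.72²·39.72) = 0.004003.

0.004003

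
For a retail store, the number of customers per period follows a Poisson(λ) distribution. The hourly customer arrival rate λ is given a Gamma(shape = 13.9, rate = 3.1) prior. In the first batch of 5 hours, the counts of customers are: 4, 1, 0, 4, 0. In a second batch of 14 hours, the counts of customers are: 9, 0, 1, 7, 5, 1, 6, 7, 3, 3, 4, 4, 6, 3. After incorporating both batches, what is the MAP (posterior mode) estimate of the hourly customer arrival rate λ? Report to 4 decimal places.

With a Gamma(shape α, rate β) prior, the Poisson likelihood is conjugate: the posterior is Gamma(α + ΣXᵢ, β + n).
Batch 1: sum of counts S = 9 over n = 5 hours.
After batch 1: Gamma(α+S, β+n) = Gamma(13.9+9, 3.1+5) = Gamma(22.9, 8.1).
Batch 2: sum of counts S = 59 over n = 14 hours.
After batch 2: Gamma(α+S, β+n) = Gamma(22.9+59, 8.1+14) = Gamma(81.9, 22.1).
Mode of Gamma(α,β) for α≥1 is (α−1)/β = 80.9/22.1 = 3.6606.

3.6606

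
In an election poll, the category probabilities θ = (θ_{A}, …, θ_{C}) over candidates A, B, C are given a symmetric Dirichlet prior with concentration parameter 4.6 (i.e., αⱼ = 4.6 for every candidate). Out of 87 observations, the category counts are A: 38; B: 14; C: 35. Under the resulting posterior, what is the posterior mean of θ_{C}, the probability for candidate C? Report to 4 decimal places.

The Dirichlet prior is conjugate to the Multinomial likelihood: each posterior αⱼ = prior αⱼ + observed count nⱼ.
Posterior concentration: (42.6, 18.6, 39.6), total = 100.8.
E[θ_{C}|data] = α_{C}/Σα = 39.6/100.8 = 0.3929.

0.3929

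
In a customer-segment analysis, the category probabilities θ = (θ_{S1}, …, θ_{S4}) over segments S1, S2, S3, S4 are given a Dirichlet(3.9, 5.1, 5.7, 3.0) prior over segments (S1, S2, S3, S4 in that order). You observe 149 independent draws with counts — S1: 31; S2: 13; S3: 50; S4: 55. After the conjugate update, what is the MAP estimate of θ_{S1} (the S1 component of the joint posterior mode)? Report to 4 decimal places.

0.2084

The Dirichlet prior is conjugate to the Multinomial likelihood: each posterior αⱼ = prior αⱼ + observed count nⱼ.
Posterior concentration: (34.9, 18.1, 55.7, 58.0), total = 166.7.
Joint mode component: (α_{S1}−1)/(Σα−K) = 33.9/162.7 = 0.2084.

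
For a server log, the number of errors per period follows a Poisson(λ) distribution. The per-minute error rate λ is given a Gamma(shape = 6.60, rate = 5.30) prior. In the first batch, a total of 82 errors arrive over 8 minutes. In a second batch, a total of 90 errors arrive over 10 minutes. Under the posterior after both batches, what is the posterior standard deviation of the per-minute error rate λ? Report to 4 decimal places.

With a Gamma(shape α, rate β) prior, the Poisson likelihood is conjugate: the posterior is Gamma(α + ΣXᵢ, β + n).
After batch 1: Gamma(α+S, β+n) = Gamma(6.60+82, 5.30+8) = Gamma(88.60, 13.30).
After batch 2: Gamma(α+S, β+n) = Gamma(88.60+90, 13.30+10) = Gamma(178.60, 23.30).
SD = √α/β = √178.60/23.30 = 0.5736.

0.5736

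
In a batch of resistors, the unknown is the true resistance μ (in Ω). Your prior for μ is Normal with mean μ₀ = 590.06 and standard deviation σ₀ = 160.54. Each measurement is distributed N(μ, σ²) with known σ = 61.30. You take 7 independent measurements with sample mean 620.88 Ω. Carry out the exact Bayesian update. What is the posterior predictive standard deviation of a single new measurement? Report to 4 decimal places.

For Normal data with known variance σ², a Normal(μ₀, σ₀²) prior on μ is conjugate. Posterior precision = 1/σ₀² + n/σ²; posterior mean is the precision-weighted average of μ₀ and x̄.
σ₀² = 160.54² = 25773.0916, σ² = 61.30² = 3757.69; σ² + n·σ₀² = 3757.69 + 7·25773.0916 = 184169.3312.
Posterior precision = 1/σ₀² + n/σ² = 1/25773.0916 + 7/3757.69 = (σ² + n·σ₀²)/(σ₀²σ²) = 184169.3312/(25773.0916·3757.69); posterior variance σₙ² = σ₀²σ²/(σ² + n·σ₀²) = 25773.0916·3757.69/184169.3312 = 525.860022.
Predictive variance for one new observation = σₙ² + σ² = 25773.0916·3757.69/184169.3312 + 3757.69 = σ²·(σ₀² + 184169.3312)/184169.3312 = 3757.69·209942.4228/184169.3312 = 4283.550022; SD = √(3757.69·209942.4228/184169.3312) = 65.4488.

65.4488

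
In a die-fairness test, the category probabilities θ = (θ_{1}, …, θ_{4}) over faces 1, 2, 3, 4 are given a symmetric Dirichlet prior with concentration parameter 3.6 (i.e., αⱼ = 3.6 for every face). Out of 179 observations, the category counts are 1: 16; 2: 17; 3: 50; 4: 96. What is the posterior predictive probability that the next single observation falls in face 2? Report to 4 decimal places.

The Dirichlet prior is conjugate to the Multinomial likelihood: each posterior αⱼ = prior αⱼ + observed count nⱼ.
Posterior concentration: (19.6, 20.6, 53.6, 99.6), total = 193.4.
P(next = 2 | data) = α_{2}/Σα = 0.1065.

0.1065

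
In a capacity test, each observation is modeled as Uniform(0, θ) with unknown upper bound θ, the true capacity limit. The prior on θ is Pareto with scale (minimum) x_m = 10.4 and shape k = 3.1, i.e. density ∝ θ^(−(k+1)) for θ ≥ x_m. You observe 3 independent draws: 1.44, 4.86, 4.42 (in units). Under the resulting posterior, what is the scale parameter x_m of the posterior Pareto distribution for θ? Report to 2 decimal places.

A Pareto(scale x_m, shape k) prior on the upper bound θ of Uniform(0, θ) is conjugate: posterior is Pareto(max(x_m, max xᵢ), k + n).
Sample maximum = 4.86; prior scale x_m = 10.4 → posterior scale = max = 10.40.
Posterior shape = 3.1 + 3 = 6.1.
Posterior scale x_m = 10.40.

10.40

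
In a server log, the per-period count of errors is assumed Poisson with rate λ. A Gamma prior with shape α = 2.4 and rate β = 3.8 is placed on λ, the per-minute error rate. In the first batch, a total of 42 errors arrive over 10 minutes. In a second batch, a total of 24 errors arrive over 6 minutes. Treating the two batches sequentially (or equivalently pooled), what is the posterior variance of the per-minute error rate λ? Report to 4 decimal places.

0.1745

With a Gamma(shape α, rate β) prior, the Poisson likelihood is conjugate: the posterior is Gamma(α + ΣXᵢ, β + n).
After batch 1: Gamma(α+S, β+n) = Gamma(2.4+42, 3.8+10) = Gamma(44.4, 13.8).
After batch 2: Gamma(α+S, β+n) = Gamma(44.4+24, 13.8+6) = Gamma(68.4, 19.8).
Var = α/β² = 68.4/19.8² = 0.1745.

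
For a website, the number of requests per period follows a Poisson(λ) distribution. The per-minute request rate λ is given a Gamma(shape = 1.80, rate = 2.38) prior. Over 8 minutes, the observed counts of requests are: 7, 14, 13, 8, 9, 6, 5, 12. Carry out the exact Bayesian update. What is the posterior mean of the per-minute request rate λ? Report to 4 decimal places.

7.3025

With a Gamma(shape α, rate β) prior, the Poisson likelihood is conjugate: the posterior is Gamma(α + ΣXᵢ, β + n).
Sum of counts S = 74 over n = 8 minutes.
Posterior: Gamma(α+S, β+n) = Gamma(1.80+74, 2.38+8) = Gamma(75.80, 10.38).
Posterior mean = α/β = 75.80/10.38 = 7.3025.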